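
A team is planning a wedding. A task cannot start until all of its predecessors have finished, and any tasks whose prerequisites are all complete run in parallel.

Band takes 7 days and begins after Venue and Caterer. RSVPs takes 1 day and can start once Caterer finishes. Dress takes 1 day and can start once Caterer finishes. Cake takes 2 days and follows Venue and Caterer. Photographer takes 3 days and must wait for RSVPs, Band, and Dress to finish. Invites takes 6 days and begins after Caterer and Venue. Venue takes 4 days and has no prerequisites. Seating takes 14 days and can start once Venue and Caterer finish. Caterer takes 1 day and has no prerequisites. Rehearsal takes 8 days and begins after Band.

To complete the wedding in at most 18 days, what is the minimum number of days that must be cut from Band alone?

Current finish: 19 days; target: 18.
Band is on every critical path, so each day cut from Band cuts the finish by one (this holds down to a finish of 18).
Need 19 − 18 = 1 day off Band → Band becomes 6 days, finish becomes 18.

1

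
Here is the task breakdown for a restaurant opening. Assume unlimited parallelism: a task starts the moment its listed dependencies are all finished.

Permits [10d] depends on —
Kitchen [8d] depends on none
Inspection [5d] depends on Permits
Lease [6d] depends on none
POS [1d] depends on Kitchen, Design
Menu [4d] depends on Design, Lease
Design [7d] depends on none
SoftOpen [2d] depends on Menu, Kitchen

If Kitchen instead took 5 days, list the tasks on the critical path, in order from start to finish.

Critical path before the change: Permits→Inspection = 10+5 = 15 giving 15 days.
The longest path through Kitchen is only 10 days, so Kitchen has float 5.
That remains the longest chain; total 15 days.

Permits, Inspection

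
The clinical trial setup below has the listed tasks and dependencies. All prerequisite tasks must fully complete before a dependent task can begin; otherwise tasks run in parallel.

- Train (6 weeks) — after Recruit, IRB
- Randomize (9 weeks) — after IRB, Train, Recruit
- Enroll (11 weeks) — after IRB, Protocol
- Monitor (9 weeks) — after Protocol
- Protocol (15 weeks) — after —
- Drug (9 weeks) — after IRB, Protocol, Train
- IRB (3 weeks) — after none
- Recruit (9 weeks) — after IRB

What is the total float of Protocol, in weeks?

1

IRB→Recruit→Train→Randomize = 3+9+6+9 = 27 sets the makespan at 27 weeks.
The longest chain containing Protocol totals 26 weeks.
So Protocol can slip 16 − 15 = 1 week.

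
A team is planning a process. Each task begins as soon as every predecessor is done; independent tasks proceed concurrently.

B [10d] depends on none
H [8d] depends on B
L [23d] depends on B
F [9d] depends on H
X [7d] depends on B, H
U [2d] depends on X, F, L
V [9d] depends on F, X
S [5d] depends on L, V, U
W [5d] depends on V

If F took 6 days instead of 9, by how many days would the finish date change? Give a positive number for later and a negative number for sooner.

-1

Actual critical path: B→H→F→V→S = 10+8+9+9+5 = 41 ⇒ 41 days.
F lies on that path, so at 6 days the path becomes 38 days.
The binding chain switches to B→L→U→S = 10+23+2+5 = 40; finish 40 days.
Change in finish: 40 − 41 = -1 days.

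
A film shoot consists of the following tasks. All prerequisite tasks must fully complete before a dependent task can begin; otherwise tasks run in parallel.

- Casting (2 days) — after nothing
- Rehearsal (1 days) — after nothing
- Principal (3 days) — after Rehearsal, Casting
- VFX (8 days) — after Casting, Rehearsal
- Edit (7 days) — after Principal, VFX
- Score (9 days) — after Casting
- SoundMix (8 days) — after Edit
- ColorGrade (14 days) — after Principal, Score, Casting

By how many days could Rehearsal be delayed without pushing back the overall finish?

Critical path: Casting→VFX→Edit→SoundMix = 2+8+7+8 = 25, so the finish is 25 days.
Rehearsal finishes as early as 1 and must finish by 2.
So Rehearsal can slip 2 − 1 = 1 day.

1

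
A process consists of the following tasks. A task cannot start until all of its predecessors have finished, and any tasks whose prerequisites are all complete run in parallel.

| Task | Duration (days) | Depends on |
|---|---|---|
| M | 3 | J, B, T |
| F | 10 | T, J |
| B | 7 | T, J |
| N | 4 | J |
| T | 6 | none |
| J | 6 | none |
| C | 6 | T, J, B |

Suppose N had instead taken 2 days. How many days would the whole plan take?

The binding path is T→B→C = 6+7+6 = 19; finish at 19 days.
N is off the critical path — its longest chain is 10 days, giving 9 of slack.
No other chain overtakes it, so the finish is 19 days.

19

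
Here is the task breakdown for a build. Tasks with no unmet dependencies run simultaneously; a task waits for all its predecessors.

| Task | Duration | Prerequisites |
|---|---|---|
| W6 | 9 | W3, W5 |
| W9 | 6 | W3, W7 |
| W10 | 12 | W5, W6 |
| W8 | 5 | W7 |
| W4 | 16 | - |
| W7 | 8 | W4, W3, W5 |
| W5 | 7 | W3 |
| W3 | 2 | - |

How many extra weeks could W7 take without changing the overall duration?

Critical path: W3→W5→W6→W10 = 2+7+9+12 = 30, so the finish is 30 weeks.
Longest path through W7: 30 weeks (earliest finish 24, latest finish 24).
Slack of W7 = 16 − 16 = 0 weeks.

0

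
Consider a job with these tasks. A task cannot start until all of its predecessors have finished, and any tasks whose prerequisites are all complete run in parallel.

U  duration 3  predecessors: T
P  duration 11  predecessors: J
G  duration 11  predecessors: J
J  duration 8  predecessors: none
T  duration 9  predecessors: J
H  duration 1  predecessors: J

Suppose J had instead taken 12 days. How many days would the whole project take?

24

Actual critical path: J→T→U = 8+9+3 = 20 ⇒ 20 days.
Since J is critical, the +4 change carries straight to that chain (now 24 days).
The critical path is still J→T→U; finish is now 24 days.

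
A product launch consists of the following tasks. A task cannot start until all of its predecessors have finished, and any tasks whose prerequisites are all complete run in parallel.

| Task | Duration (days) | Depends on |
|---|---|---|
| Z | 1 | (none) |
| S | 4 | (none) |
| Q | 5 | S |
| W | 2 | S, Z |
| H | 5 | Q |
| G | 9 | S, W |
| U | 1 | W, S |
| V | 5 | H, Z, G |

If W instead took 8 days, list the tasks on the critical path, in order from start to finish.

S, W, G, V

The binding path is S→W→G→V = 4+2+9+5 = 20; finish at 20 days.
W lies on that path, so at 8 days the path becomes 26 days.
No other chain overtakes it, so the finish is 26 days.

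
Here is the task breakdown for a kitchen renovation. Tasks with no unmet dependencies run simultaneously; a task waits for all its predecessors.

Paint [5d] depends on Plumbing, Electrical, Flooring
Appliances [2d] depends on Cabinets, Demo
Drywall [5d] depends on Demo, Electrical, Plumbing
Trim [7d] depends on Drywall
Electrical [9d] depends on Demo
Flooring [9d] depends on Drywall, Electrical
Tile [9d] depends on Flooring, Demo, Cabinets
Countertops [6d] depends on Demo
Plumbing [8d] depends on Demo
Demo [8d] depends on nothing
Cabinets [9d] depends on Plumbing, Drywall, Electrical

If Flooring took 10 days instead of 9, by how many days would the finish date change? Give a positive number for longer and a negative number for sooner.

1

Critical path before the change: Demo→Electrical→Drywall→Flooring→Tile = 8+9+5+9+9 = 40 giving 40 days.
Since Flooring is critical, the +1 change carries straight to that chain (now 41 days).
That remains the longest chain; total 41 days.
Change in finish: 41 − 40 = +1 days.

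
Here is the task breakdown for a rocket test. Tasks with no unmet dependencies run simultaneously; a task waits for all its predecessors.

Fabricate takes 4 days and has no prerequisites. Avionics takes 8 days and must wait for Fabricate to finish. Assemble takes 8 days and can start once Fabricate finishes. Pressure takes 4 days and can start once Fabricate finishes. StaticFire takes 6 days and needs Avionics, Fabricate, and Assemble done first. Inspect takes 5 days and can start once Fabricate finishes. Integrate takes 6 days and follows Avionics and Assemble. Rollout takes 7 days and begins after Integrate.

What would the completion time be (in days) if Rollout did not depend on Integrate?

Before: longest chain Fabricate→Avionics→Integrate→Rollout = 4+8+6+7 = 25, finish 25.
Without Integrate→Rollout, Rollout's earliest start moves from 18 to 0.
New critical path: Fabricate→Avionics→StaticFire = 4+8+6 = 18 ⇒ 18 days.

18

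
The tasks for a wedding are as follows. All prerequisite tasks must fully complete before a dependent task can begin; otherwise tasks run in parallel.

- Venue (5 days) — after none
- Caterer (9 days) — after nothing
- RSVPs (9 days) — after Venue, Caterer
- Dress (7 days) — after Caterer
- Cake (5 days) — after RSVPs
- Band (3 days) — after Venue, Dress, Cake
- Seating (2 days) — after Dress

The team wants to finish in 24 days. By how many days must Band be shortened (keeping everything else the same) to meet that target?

Current finish: 26 days; target: 24.
Band is on every critical path, so each day cut from Band cuts the finish by one (this holds down to a finish of 24).
Need 26 − 24 = 2 days off Band → Band becomes 1 day, finish becomes 24.

2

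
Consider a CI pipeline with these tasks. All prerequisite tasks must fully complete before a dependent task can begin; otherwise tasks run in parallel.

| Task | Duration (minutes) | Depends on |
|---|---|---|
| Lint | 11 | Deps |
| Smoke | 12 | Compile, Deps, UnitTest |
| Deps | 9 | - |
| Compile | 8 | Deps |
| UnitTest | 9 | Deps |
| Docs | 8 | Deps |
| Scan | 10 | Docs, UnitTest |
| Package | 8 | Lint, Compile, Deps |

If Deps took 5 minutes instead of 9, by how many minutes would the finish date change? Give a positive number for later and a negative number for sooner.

-4

As given, the longest chain is Deps→UnitTest→Smoke = 9+9+12 = 30, so the finish is 30 minutes.
Deps is on the critical path; changing it to 5 makes that path 26 minutes.
That remains the longest chain; total 26 minutes.
Change in finish: 26 − 30 = -4 minutes.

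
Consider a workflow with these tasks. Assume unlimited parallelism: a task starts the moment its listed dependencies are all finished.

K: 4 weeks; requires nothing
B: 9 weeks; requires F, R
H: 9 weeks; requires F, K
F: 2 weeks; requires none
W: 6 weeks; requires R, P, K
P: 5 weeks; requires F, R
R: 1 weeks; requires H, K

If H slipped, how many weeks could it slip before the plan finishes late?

K→H→R→P→W = 4+9+1+5+6 = 25 sets the makespan at 25 weeks.
The longest chain containing H totals 25 weeks.
So H can slip 13 − 13 = 0 weeks.

0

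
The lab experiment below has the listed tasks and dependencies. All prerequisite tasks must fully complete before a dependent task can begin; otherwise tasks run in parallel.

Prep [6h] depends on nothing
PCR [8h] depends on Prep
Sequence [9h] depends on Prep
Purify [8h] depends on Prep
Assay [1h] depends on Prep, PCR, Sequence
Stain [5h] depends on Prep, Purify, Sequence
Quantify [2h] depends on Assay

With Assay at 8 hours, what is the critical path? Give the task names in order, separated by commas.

The binding path is Prep→Sequence→Stain = 6+9+5 = 20; finish at 20 hours.
The longest path through Assay is only 18 hours, so Assay has float 2.
Now Prep→Sequence→Assay→Quantify = 6+9+8+2 = 25 is longest, so the finish becomes 25 hours.

Prep, Sequence, Assay, Quantify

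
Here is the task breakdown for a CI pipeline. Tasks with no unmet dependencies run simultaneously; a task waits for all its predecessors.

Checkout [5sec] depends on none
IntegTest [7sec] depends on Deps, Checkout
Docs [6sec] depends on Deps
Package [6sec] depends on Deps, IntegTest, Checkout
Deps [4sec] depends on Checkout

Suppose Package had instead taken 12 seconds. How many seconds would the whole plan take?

Critical path before the change: Checkout→Deps→IntegTest→Package = 5+4+7+6 = 22 giving 22 seconds.
Since Package is critical, the +6 change carries straight to that chain (now 28 seconds).
The critical path is still Checkout→Deps→IntegTest→Package; finish is now 28 seconds.

28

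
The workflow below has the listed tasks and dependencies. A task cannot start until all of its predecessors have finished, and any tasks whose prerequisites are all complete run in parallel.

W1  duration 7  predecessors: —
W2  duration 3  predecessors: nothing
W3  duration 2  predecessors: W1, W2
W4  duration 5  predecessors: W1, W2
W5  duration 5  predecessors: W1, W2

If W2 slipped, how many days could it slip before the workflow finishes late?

4

Critical path: W1→W4 = 7+5 = 12, so the finish is 12 days.
The longest chain containing W2 totals 8 days.
So W2 can slip 7 − 3 = 4 days.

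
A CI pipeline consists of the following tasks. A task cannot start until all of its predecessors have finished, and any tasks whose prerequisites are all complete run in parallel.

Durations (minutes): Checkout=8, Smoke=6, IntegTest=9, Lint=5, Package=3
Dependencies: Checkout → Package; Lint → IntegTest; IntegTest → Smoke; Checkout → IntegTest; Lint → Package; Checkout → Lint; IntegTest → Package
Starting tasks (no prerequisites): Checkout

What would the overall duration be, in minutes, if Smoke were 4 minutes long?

The binding path is Checkout→Lint→IntegTest→Smoke = 8+5+9+6 = 28; finish at 28 minutes.
Smoke is on the critical path; changing it to 4 makes that path 26 minutes.
No other chain overtakes it, so the finish is 26 minutes.

26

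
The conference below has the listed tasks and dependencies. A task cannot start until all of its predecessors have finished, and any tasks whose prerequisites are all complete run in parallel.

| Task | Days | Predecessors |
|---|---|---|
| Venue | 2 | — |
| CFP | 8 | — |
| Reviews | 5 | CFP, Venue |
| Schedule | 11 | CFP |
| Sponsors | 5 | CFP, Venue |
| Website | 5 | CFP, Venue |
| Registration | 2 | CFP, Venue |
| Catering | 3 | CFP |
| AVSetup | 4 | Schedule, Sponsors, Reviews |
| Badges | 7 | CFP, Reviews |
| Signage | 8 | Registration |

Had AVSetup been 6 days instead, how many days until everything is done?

Actual critical path: CFP→Schedule→AVSetup = 8+11+4 = 23 ⇒ 23 days.
AVSetup is on the critical path; changing it to 6 makes that path 25 days.
That remains the longest chain; total 25 days.

25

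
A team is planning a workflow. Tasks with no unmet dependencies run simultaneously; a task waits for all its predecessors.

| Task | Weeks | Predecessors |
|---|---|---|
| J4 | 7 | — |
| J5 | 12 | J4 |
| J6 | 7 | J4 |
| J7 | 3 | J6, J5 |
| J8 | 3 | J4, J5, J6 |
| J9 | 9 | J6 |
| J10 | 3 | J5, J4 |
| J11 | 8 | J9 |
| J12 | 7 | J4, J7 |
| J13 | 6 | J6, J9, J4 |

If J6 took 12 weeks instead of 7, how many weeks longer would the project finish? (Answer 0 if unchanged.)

Actual critical path: J4→J6→J9→J11 = 7+7+9+8 = 31 ⇒ 31 weeks.
Since J6 is critical, the +5 change carries straight to that chain (now 36 weeks).
No other chain overtakes it, so the finish is 36 weeks.
Change in finish: 36 − 31 = +5 weeks.

5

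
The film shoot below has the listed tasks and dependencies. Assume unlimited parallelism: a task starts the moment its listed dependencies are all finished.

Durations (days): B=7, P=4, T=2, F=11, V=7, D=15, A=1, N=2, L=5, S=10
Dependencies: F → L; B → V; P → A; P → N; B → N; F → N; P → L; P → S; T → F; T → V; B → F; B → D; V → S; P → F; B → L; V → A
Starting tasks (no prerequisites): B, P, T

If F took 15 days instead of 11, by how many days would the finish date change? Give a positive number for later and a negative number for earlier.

Critical path before the change: B→V→S = 7+7+10 = 24 giving 24 days.
The longest path through F is only 23 days, so F has float 1.
Now B→F→L = 7+15+5 = 27 is longest, so the finish becomes 27 days.
Change in finish: 27 − 24 = +3 days.

3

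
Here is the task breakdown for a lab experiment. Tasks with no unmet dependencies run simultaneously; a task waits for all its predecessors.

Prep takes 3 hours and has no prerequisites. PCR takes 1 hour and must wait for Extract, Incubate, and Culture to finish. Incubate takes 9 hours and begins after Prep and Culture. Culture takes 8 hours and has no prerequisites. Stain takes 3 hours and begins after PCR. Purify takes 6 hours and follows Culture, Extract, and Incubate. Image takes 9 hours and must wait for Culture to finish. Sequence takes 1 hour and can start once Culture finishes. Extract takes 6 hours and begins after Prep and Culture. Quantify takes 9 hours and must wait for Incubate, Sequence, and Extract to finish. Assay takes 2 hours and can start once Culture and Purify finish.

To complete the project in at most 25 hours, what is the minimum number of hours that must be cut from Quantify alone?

1

Current finish: 26 hours; target: 25.
Quantify is on every critical path, so each hour cut from Quantify cuts the finish by one (this holds down to a finish of 25).
Need 26 − 25 = 1 hour off Quantify → Quantify becomes 8 hours, finish becomes 25.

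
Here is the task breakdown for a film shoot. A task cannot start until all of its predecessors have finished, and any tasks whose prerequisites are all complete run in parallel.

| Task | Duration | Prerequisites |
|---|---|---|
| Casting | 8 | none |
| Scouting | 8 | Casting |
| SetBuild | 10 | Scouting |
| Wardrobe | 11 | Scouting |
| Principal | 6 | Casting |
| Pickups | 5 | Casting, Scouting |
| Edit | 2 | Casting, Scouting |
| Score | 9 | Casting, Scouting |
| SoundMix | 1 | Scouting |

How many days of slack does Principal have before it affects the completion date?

13

Casting→Scouting→Wardrobe = 8+8+11 = 27 sets the makespan at 27 days.
Longest path through Principal: 14 days (earliest finish 14, latest finish 27).
Float = 27 − 14 = 13.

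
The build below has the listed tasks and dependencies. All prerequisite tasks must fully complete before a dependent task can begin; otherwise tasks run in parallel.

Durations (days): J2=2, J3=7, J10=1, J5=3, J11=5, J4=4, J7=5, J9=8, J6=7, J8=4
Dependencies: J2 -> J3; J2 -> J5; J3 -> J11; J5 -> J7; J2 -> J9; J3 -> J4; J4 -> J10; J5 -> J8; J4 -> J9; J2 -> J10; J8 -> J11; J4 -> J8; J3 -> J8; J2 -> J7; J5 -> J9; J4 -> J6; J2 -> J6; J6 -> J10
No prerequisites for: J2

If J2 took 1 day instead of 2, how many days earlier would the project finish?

1

Critical path before the change: J2→J3→J4→J8→J11 = 2+7+4+4+5 = 22 giving 22 days.
J2 lies on that path, so at 1 day the path becomes 21 days.
That remains the longest chain; total 21 days.
Change in finish: 21 − 22 = -1 days.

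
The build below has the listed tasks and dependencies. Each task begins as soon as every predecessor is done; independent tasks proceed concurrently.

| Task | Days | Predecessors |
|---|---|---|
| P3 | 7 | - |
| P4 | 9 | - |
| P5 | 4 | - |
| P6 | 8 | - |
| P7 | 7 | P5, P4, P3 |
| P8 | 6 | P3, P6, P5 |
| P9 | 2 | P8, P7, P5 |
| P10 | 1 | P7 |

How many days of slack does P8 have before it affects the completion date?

2

Critical path: P4→P7→P9 = 9+7+2 = 18, so the finish is 18 days.
The longest chain containing P8 totals 16 days.
Slack of P8 = 10 − 8 = 2 days.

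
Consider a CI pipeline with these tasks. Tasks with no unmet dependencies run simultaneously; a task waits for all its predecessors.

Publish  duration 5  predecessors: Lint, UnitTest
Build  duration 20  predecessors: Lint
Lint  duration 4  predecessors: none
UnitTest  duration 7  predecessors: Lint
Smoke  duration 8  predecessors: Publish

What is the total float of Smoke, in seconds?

0

Critical path: Lint→UnitTest→Publish→Smoke = 4+7+5+8 = 24, so the finish is 24 seconds.
Longest path through Smoke: 24 seconds (earliest finish 24, latest finish 24).
Slack of Smoke = 16 − 16 = 0 seconds.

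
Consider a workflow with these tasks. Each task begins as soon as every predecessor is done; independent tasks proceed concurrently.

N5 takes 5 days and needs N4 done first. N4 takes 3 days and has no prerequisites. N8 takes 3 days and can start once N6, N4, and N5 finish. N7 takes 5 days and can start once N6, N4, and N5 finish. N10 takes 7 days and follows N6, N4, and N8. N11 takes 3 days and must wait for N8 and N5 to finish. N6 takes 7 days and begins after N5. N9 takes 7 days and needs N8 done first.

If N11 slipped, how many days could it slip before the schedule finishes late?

N4→N5→N6→N8→N9 = 3+5+7+3+7 = 25 sets the makespan at 25 days.
N11 finishes as early as 21 and must finish by 25.
Float = 25 − 21 = 4.

4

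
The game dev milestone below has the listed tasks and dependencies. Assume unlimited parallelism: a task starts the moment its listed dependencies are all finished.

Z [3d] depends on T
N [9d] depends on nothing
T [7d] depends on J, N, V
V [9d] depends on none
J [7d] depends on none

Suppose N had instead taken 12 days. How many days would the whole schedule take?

22

Actual critical path: N→T→Z = 9+7+3 = 19 ⇒ 19 days.
Since N is critical, the +3 change carries straight to that chain (now 22 days).
The critical path is still N→T→Z; finish is now 22 days.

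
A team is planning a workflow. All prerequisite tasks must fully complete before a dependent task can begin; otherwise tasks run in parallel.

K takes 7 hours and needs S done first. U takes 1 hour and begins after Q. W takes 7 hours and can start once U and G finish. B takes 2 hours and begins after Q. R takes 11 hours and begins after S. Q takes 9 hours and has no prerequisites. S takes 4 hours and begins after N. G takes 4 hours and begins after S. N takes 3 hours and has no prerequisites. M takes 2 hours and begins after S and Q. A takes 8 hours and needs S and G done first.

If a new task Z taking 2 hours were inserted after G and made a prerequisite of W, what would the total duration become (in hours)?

Originally the schedule takes 19 hours.
With Z inserted, W now waits for max(U, G, Z).
New critical path: N→S→G→Z→W = 3+4+4+2+7 = 20 ⇒ 20 hours.

20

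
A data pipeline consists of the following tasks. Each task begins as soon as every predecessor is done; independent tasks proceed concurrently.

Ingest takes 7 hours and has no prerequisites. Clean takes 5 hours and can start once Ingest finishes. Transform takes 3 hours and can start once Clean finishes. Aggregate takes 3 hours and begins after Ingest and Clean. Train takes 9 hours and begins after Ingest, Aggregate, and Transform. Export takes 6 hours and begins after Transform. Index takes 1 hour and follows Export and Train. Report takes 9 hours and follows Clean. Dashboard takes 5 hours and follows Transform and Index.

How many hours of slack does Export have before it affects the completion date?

3

Critical path: Ingest→Clean→Transform→Train→Index→Dashboard = 7+5+3+9+1+5 = 30, so the finish is 30 hours.
The longest chain containing Export totals 27 hours.
Float = 30 − 27 = 3.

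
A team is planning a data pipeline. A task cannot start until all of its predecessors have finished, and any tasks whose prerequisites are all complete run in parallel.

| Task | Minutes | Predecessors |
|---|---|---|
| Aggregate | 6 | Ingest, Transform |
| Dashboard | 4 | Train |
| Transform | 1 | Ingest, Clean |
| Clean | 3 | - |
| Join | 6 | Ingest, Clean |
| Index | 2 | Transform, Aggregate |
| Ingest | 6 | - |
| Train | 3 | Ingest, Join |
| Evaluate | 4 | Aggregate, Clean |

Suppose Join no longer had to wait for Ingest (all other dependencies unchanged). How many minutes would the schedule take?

17

Original critical path: Ingest→Join→Train→Dashboard = 6+6+3+4 = 19 ⇒ 19 minutes.
Without Ingest→Join, Join's earliest start moves from 6 to 3.
The longest chain is now Ingest→Transform→Aggregate→Evaluate = 6+1+6+4 = 17, so the schedule takes 17 minutes.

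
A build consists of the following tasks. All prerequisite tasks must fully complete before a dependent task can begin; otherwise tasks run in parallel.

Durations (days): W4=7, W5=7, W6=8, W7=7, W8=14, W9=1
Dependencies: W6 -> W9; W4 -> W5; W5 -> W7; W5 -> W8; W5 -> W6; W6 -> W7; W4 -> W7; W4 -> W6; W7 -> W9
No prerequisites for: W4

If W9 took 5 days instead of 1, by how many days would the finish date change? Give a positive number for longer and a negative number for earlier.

Actual critical path: W4→W5→W6→W7→W9 = 7+7+8+7+1 = 30 ⇒ 30 days.
W9 lies on that path, so at 5 days the path becomes 34 days.
The critical path is still W4→W5→W6→W7→W9; finish is now 34 days.
Change in finish: 34 − 30 = +4 days.

4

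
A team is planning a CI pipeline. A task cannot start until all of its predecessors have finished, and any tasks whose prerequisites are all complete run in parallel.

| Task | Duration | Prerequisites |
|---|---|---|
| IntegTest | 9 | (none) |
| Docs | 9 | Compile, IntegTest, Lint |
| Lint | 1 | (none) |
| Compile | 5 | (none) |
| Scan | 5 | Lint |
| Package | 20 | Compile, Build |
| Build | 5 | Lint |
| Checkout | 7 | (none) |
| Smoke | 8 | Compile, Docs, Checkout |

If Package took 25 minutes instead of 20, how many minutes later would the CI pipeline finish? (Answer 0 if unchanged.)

5

Critical path before the change: Lint→Build→Package = 1+5+20 = 26 giving 26 minutes.
Package lies on that path, so at 25 minutes the path becomes 31 minutes.
No other chain overtakes it, so the finish is 31 minutes.
Change in finish: 31 − 26 = +5 minutes.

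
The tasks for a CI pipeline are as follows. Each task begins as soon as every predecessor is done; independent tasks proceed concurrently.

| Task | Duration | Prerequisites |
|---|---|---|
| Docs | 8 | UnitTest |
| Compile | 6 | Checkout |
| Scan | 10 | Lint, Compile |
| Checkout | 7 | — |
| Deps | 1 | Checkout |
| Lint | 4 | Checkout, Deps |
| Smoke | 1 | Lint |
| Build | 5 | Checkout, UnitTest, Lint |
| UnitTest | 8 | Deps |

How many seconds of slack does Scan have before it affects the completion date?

1

Checkout→Deps→UnitTest→Docs = 7+1+8+8 = 24 sets the makespan at 24 seconds.
Longest path through Scan: 23 seconds (earliest finish 23, latest finish 24).
Slack of Scan = 14 − 13 = 1 second.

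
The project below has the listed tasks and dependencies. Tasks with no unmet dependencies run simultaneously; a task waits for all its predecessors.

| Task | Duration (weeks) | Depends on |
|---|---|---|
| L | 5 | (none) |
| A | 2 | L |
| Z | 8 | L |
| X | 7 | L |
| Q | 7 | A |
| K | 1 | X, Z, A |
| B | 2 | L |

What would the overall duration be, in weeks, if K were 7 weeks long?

20

As given, the longest chain is L→Z→K = 5+8+1 = 14, so the finish is 14 weeks.
Since K is critical, the +6 change carries straight to that chain (now 20 weeks).
No other chain overtakes it, so the finish is 20 weeks.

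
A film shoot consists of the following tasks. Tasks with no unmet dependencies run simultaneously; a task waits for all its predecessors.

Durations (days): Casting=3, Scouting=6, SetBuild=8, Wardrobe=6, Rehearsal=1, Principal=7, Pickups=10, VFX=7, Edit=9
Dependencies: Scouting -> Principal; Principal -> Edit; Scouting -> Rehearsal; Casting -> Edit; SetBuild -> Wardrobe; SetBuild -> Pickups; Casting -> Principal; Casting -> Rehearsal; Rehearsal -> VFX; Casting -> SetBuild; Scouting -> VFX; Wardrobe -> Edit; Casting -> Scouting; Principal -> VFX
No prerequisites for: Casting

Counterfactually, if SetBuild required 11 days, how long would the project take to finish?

The binding path is Casting→SetBuild→Wardrobe→Edit = 3+8+6+9 = 26; finish at 26 days.
SetBuild is on the critical path; changing it to 11 makes that path 29 days.
That remains the longest chain; total 29 days.

29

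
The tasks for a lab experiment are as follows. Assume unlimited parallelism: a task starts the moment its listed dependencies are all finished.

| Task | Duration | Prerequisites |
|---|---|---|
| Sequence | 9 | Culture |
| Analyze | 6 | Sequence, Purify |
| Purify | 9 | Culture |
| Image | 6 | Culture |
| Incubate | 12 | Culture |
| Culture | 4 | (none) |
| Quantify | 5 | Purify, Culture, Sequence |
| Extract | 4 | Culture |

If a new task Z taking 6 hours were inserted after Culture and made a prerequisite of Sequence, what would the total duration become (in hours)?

Originally the project takes 19 hours.
With Z inserted, Sequence now waits for max(Culture, Z).
New critical path: Culture→Z→Sequence→Analyze = 4+6+9+6 = 25 ⇒ 25 hours.

25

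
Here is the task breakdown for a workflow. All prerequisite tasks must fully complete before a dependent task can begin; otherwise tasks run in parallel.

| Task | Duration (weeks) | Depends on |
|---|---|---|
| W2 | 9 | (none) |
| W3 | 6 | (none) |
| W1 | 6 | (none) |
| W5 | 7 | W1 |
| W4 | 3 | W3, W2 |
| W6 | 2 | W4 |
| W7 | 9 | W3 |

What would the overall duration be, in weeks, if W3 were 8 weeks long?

Actual critical path: W3→W7 = 6+9 = 15 ⇒ 15 weeks.
Since W3 is critical, the +2 change carries straight to that chain (now 17 weeks).
That remains the longest chain; total 17 weeks.

17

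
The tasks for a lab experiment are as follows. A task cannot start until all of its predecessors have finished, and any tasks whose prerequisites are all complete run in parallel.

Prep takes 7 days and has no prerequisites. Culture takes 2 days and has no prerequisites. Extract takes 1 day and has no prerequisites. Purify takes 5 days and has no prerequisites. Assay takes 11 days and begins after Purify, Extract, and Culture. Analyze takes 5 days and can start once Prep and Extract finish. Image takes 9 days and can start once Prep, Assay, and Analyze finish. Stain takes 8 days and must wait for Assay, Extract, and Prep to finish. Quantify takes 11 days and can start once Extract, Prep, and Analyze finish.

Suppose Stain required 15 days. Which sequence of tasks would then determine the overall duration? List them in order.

The binding path is Purify→Assay→Image = 5+11+9 = 25; finish at 25 days.
Stain has 1 day of float (longest path through it is 24).
The binding chain switches to Purify→Assay→Stain = 5+11+15 = 31; finish 31 days.

Purify, Assay, Stain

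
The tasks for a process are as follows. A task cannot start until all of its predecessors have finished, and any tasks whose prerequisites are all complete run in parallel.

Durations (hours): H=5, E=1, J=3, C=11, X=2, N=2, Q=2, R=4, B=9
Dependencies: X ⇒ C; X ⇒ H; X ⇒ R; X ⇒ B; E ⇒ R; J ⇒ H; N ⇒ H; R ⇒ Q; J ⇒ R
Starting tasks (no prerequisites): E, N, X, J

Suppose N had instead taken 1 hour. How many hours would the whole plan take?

13

Baseline: X→C = 2+11 = 13 → 13 hours.
N is off the critical path — its longest chain is 7 hours, giving 6 of slack.
That remains the longest chain; total 13 hours.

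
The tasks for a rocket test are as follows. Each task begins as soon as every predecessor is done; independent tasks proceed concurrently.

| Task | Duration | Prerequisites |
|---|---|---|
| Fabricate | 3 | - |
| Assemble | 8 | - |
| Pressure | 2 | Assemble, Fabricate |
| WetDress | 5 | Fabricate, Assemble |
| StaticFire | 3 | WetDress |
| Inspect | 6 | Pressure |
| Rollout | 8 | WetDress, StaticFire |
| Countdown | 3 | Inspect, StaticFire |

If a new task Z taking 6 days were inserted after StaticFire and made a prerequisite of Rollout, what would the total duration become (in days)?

Originally the job takes 24 days.
With Z inserted, Rollout now waits for max(WetDress, StaticFire, Z).
New critical path: Assemble→WetDress→StaticFire→Z→Rollout = 8+5+3+6+8 = 30 ⇒ 30 days.

30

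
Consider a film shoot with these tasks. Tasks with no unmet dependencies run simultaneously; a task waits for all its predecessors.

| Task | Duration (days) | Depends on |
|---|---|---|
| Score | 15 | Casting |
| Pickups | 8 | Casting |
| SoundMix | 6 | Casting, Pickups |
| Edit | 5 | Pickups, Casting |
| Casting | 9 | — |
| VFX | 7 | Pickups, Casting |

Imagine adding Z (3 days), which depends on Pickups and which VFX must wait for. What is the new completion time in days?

27

Originally the plan takes 24 days.
With Z inserted, VFX now waits for max(Pickups, Casting, Z).
New critical path: Casting→Pickups→Z→VFX = 9+8+3+7 = 27 ⇒ 27 days.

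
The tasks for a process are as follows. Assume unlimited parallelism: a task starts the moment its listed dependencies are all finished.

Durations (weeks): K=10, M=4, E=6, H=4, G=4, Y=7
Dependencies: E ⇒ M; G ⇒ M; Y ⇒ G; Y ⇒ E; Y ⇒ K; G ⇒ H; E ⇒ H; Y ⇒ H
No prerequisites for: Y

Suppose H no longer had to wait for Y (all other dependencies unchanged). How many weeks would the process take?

17

Original critical path: Y→E→M = 7+6+4 = 17 ⇒ 17 weeks.
Dropping Y→H doesn't change H's earliest start (13); another predecessor still binds.
The longest chain is now Y→E→M = 7+6+4 = 17, so the process takes 17 weeks.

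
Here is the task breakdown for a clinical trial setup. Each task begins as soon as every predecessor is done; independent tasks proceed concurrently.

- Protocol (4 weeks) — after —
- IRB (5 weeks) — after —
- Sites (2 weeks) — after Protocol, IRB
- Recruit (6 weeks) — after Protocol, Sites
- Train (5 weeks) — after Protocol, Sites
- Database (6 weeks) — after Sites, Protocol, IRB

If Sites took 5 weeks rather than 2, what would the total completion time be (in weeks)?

16

Baseline: IRB→Sites→Recruit = 5+2+6 = 13 → 13 weeks.
Sites lies on that path, so at 5 weeks the path becomes 16 weeks.
The critical path is still IRB→Sites→Recruit; finish is now 16 weeks.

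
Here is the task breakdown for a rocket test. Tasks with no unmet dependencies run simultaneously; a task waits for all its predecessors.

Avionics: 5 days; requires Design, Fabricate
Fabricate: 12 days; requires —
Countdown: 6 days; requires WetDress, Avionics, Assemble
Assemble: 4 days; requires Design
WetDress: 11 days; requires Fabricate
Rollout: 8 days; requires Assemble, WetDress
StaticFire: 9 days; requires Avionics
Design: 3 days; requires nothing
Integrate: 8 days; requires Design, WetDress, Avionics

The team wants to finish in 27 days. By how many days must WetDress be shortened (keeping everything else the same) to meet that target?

4

Current finish: 31 days; target: 27.
WetDress is on every critical path, so each day cut from WetDress cuts the finish by one (this holds down to a finish of 26).
Need 31 − 27 = 4 days off WetDress → WetDress becomes 7 days, finish becomes 27.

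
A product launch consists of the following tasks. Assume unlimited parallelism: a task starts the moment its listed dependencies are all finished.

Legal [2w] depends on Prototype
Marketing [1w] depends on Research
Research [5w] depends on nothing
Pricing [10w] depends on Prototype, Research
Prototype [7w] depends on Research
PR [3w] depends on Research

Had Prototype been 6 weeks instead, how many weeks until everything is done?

Critical path before the change: Research→Prototype→Pricing = 5+7+10 = 22 giving 22 weeks.
Since Prototype is critical, the -1 change carries straight to that chain (now 21 weeks).
That remains the longest chain; total 21 weeks.

21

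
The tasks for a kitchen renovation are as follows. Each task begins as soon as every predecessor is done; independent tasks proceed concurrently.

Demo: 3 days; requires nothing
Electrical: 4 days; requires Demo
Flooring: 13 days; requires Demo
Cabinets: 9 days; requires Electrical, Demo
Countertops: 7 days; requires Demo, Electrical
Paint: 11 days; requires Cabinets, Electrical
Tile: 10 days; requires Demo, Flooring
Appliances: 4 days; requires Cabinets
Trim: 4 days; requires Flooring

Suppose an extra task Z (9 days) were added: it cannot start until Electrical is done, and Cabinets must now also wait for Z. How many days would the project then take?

36

Originally the project takes 27 days.
With Z inserted, Cabinets now waits for max(Electrical, Demo, Z).
New critical path: Demo→Electrical→Z→Cabinets→Paint = 3+4+9+9+11 = 36 ⇒ 36 days.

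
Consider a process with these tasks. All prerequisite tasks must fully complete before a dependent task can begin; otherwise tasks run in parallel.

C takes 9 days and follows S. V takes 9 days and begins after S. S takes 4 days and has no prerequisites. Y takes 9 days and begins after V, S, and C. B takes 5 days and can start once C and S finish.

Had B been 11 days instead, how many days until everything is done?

24

Actual critical path: S→V→Y = 4+9+9 = 22 ⇒ 22 days.
The longest path through B is only 18 days, so B has float 4.
The binding chain switches to S→C→B = 4+9+11 = 24; finish 24 days.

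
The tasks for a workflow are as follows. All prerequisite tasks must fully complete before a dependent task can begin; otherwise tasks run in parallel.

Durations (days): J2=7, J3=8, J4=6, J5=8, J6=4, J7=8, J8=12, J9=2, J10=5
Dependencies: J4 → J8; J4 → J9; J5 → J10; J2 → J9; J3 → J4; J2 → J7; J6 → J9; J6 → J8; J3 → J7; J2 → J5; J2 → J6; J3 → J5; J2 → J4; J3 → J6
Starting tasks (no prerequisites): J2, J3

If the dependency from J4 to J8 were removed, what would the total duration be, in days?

24

With the dependency in place, J3→J4→J8 = 8+6+12 = 26 sets the finish at 26 days.
Without J4→J8, J8's earliest start moves from 14 to 12.
The longest chain is now J3→J6→J8 = 8+4+12 = 24, so the job takes 24 days.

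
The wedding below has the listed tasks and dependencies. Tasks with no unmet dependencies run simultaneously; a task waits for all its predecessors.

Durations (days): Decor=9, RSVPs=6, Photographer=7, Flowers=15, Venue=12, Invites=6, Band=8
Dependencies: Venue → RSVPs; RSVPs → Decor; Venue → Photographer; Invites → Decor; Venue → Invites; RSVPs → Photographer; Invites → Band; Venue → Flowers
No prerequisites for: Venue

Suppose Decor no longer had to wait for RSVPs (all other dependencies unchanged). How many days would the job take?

With the dependency in place, Venue→Invites→Decor = 12+6+9 = 27 sets the finish at 27 days.
Dropping RSVPs→Decor doesn't change Decor's earliest start (18); another predecessor still binds.
After: Venue→Invites→Decor = 12+6+9 = 27 → 27 days.

27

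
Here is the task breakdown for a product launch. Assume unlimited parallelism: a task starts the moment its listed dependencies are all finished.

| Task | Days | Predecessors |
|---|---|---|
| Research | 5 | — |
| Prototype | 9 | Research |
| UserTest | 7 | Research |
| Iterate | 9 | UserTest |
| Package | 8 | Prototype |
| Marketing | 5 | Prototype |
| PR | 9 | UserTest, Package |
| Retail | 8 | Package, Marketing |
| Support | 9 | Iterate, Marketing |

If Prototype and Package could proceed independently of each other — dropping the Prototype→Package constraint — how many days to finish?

30

With the dependency in place, Research→Prototype→Package→PR = 5+9+8+9 = 31 sets the finish at 31 days.
Without Prototype→Package, Package's earliest start moves from 14 to 0.
New critical path: Research→UserTest→Iterate→Support = 5+7+9+9 = 30 ⇒ 30 days.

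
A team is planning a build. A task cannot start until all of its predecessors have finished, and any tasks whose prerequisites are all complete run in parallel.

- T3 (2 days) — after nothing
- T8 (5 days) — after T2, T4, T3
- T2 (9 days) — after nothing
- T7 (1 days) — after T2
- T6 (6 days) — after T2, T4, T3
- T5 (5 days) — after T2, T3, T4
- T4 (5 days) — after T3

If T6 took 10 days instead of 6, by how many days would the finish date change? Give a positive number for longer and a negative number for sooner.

4

The binding path is T2→T6 = 9+6 = 15; finish at 15 days.
T6 lies on that path, so at 10 days the path becomes 19 days.
No other chain overtakes it, so the finish is 19 days.
Change in finish: 19 − 15 = +4 days.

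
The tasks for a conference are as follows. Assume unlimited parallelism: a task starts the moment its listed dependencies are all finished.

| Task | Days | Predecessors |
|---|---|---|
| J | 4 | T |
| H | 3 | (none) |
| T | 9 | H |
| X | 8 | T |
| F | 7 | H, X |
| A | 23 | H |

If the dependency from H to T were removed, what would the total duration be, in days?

With the dependency in place, H→T→X→F = 3+9+8+7 = 27 sets the finish at 27 days.
Without H→T, T's earliest start moves from 3 to 0.
After: H→A = 3+23 = 26 → 26 days.

26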